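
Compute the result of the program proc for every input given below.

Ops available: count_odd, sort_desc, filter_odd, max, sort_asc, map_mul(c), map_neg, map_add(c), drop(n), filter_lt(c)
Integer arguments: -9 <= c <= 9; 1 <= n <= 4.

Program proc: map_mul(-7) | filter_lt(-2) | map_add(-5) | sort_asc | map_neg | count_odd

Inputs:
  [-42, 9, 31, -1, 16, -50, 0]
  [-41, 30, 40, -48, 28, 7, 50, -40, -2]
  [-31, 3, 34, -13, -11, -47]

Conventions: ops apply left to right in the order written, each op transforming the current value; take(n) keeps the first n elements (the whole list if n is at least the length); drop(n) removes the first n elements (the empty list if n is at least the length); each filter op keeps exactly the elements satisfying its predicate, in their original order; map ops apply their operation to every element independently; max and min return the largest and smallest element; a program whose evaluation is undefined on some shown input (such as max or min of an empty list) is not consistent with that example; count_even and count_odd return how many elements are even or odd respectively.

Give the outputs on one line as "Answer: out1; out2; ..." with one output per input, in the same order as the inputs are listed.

Execution, op by op:
  [-42, 9, 31, -1, 16, -50, 0] -> [294, -63, -217, 7, -112, 350, 0] -> [-63, -217, -112] -> [-68, -222, -117] -> [-222, -117, -68] -> [222, 117, 68] -> 1
  [-41, 30, 40, -48, 28, 7, 50, -40, -2] -> [287, -210, -280, 336, -196, -49, -350, 280, 14] -> [-210, -280, -196, -49, -350] -> [-215, -285, -201, -54, -355] -> [-355, -285, -215, -201, -54] -> [355, 285, 215, 201, 54] -> 4
  [-31, 3, 34, -13, -11, -47] -> [217, -21, -238, 91, 77, 329] -> [-21, -238] -> [-26, -243] -> [-243, -26] -> [243, 26] -> 1

1; 4; 1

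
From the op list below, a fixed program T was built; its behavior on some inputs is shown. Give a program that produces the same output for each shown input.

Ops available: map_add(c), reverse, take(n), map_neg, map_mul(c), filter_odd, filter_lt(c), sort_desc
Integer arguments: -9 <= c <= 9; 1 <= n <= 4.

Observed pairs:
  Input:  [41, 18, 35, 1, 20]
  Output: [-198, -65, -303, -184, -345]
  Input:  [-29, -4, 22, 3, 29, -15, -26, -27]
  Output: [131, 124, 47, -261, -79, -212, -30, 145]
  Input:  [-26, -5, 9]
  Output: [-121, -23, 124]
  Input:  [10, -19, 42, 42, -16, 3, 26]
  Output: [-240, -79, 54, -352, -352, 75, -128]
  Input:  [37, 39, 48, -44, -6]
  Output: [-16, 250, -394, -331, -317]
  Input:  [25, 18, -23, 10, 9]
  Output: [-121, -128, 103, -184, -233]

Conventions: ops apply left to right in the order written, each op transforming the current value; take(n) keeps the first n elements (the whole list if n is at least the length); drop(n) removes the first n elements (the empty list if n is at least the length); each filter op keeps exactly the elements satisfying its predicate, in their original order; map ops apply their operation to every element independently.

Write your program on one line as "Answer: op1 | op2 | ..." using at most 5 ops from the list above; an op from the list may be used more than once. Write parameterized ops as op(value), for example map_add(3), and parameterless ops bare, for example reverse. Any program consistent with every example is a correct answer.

map_add(8) | reverse | map_mul(-7) | map_add(-2)

Check, running the answer program on each example:
  [41, 18, 35, 1, 20] -> [49, 26, 43, 9, 28] -> [28, 9, 43, 26, 49] -> [-196, -63, -301, -182, -343] -> [-198, -65, -303, -184, -345]
  [-29, -4, 22, 3, 29, -15, -26, -27] -> [-21, 4, 30, 11, 37, -7, -18, -19] -> [-19, -18, -7, 37, 11, 30, 4, -21] -> [133, 126, 49, -259, -77, -210, -28, 147] -> [131, 124, 47, -261, -79, -212, -30, 145]
  [-26, -5, 9] -> [-18, 3, 17] -> [17, 3, -18] -> [-119, -21, 126] -> [-121, -23, 124]
  [10, -19, 42, 42, -16, 3, 26] -> [18, -11, 50, 50, -8, 11, 34] -> [34, 11, -8, 50, 50, -11, 18] -> [-238, -77, 56, -350, -350, 77, -126] -> [-240, -79, 54, -352, -352, 75, -128]
  [37, 39, 48, -44, -6] -> [45, 47, 56, -36, 2] -> [2, -36, 56, 47, 45] -> [-14, 252, -392, -329, -315] -> [-16, 250, -394, -331, -317]
  [25, 18, -23, 10, 9] -> [33, 26, -15, 18, 17] -> [17, 18, -15, 26, 33] -> [-119, -126, 105, -182, -231] -> [-121, -128, 103, -184, -233]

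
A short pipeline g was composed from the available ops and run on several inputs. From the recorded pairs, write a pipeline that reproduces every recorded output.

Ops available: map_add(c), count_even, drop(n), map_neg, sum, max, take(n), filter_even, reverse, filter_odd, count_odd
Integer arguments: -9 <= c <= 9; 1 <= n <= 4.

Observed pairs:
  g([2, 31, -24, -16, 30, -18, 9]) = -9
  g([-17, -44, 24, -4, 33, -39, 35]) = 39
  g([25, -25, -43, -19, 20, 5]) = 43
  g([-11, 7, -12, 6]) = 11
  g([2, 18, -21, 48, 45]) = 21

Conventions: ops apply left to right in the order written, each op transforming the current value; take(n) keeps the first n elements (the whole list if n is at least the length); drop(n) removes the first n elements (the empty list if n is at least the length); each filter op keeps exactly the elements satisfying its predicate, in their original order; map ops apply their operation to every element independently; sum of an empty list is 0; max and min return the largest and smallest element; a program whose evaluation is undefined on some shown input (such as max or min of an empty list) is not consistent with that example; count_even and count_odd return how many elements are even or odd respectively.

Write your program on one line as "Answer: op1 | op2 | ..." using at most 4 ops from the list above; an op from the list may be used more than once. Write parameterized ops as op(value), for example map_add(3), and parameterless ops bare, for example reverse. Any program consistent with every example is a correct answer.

map_neg | reverse | filter_odd | max

Check, running the answer program on each example:
  [2, 31, -24, -16, 30, -18, 9] -> [-2, -31, 24, 16, -30, 18, -9] -> [-9, 18, -30, 16, 24, -31, -2] -> [-9, -31] -> -9
  [-17, -44, 24, -4, 33, -39, 35] -> [17, 44, -24, 4, -33, 39, -35] -> [-35, 39, -33, 4, -24, 44, 17] -> [-35, 39, -33, 17] -> 39
  [25, -25, -43, -19, 20, 5] -> [-25, 25, 43, 19, -20, -5] -> [-5, -20, 19, 43, 25, -25] -> [-5, 19, 43, 25, -25] -> 43
  [-11, 7, -12, 6] -> [11, -7, 12, -6] -> [-6, 12, -7, 11] -> [-7, 11] -> 11
  [2, 18, -21, 48, 45] -> [-2, -18, 21, -48, -45] -> [-45, -48, 21, -18, -2] -> [-45, 21] -> 21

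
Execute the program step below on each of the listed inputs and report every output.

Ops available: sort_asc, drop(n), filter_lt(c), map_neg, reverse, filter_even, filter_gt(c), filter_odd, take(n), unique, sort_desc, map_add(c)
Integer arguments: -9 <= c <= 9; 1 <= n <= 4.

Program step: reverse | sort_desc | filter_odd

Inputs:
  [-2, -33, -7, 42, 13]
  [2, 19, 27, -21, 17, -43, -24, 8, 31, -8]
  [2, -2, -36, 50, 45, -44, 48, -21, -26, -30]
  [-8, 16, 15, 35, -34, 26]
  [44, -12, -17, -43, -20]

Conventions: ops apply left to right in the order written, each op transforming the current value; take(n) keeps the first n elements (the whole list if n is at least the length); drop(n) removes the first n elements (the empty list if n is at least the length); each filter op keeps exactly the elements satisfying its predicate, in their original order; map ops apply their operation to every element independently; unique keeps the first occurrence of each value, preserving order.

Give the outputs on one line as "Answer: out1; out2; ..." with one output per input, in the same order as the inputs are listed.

Execution, op by op:
  [-2, -33, -7, 42, 13] -> [13, 42, -7, -33, -2] -> [42, 13, -2, -7, -33] -> [13, -7, -33]
  [2, 19, 27, -21, 17, -43, -24, 8, 31, -8] -> [-8, 31, 8, -24, -43, 17, -21, 27, 19, 2] -> [31, 27, 19, 17, 8, 2, -8, -21, -24, -43] -> [31, 27, 19, 17, -21, -43]
  [2, -2, -36, 50, 45, -44, 48, -21, -26, -30] -> [-30, -26, -21, 48, -44, 45, 50, -36, -2, 2] -> [50, 48, 45, 2, -2, -21, -26, -30, -36, -44] -> [45, -21]
  [-8, 16, 15, 35, -34, 26] -> [26, -34, 35, 15, 16, -8] -> [35, 26, 16, 15, -8, -34] -> [35, 15]
  [44, -12, -17, -43, -20] -> [-20, -43, -17, -12, 44] -> [44, -12, -17, -20, -43] -> [-17, -43]

[13, -7, -33]; [31, 27, 19, 17, -21, -43]; [45, -21]; [35, 15]; [-17, -43]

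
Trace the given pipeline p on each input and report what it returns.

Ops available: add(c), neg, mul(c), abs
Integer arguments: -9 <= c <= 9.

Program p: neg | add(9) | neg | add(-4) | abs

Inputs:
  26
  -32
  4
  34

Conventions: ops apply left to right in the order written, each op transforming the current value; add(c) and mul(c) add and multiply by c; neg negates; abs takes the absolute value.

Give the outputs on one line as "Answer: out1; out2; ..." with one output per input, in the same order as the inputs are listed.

Execution, op by op:
  26 -> -26 -> -17 -> 17 -> 13 -> 13
  -32 -> 32 -> 41 -> -41 -> -45 -> 45
  4 -> -4 -> 5 -> -5 -> -9 -> 9
  34 -> -34 -> -25 -> 25 -> 21 -> 21

13; 45; 9; 21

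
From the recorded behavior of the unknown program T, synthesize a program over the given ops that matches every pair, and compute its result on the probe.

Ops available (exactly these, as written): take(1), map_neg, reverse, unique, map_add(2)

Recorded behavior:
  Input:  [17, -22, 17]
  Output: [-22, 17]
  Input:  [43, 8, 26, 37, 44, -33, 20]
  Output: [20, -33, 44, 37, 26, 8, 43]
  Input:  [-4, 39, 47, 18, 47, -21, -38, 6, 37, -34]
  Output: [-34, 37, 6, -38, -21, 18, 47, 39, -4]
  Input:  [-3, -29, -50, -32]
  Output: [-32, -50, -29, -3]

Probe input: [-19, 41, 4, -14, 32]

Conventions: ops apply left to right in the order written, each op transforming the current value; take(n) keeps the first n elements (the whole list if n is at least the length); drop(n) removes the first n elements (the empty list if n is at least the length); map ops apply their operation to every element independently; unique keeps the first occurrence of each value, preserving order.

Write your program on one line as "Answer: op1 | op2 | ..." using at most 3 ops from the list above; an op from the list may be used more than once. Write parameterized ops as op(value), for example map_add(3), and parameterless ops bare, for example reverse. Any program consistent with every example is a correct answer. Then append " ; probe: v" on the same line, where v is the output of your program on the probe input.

unique | reverse ; probe: [32, -14, 4, 41, -19]

Check, running the answer program on each example:
  [17, -22, 17] -> [17, -22] -> [-22, 17]
  [43, 8, 26, 37, 44, -33, 20] -> [43, 8, 26, 37, 44, -33, 20] -> [20, -33, 44, 37, 26, 8, 43]
  [-4, 39, 47, 18, 47, -21, -38, 6, 37, -34] -> [-4, 39, 47, 18, -21, -38, 6, 37, -34] -> [-34, 37, 6, -38, -21, 18, 47, 39, -4]
  [-3, -29, -50, -32] -> [-3, -29, -50, -32] -> [-32, -50, -29, -3]
  probe: [-19, 41, 4, -14, 32] -> [-19, 41, 4, -14, 32] -> [32, -14, 4, 41, -19]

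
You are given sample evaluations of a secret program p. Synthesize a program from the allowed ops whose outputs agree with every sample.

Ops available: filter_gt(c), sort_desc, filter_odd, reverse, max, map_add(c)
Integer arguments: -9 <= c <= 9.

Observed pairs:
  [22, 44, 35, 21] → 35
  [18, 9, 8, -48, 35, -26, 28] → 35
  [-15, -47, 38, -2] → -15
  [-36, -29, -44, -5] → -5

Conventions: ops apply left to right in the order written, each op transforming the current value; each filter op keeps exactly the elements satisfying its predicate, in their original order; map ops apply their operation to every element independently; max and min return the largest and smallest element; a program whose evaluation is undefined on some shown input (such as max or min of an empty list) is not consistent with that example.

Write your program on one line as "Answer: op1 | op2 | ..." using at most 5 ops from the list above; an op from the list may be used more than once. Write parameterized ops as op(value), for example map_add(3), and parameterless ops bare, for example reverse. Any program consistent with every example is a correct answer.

filter_odd | reverse | sort_desc | max

Check, running the answer program on each example:
  [22, 44, 35, 21] -> [35, 21] -> [21, 35] -> [35, 21] -> 35
  [18, 9, 8, -48, 35, -26, 28] -> [9, 35] -> [35, 9] -> [35, 9] -> 35
  [-15, -47, 38, -2] -> [-15, -47] -> [-47, -15] -> [-15, -47] -> -15
  [-36, -29, -44, -5] -> [-29, -5] -> [-5, -29] -> [-5, -29] -> -5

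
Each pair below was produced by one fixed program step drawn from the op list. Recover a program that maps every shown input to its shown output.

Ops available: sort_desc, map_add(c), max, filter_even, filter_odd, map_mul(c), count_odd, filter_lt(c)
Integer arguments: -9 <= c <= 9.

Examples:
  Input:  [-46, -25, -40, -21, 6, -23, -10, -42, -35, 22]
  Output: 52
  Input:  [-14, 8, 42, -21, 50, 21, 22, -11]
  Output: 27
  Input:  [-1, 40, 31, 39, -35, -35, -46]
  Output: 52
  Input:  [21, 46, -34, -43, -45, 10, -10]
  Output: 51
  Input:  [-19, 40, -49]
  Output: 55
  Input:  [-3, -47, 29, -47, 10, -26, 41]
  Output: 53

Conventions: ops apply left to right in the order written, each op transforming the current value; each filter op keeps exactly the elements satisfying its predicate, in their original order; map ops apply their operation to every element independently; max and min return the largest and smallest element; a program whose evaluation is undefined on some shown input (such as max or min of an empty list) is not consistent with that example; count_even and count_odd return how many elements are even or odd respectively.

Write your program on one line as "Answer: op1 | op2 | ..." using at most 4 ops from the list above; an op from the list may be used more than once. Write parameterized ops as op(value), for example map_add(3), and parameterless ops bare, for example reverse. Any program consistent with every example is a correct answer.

map_add(-6) | map_mul(-1) | max

Check, running the answer program on each example:
  [-46, -25, -40, -21, 6, -23, -10, -42, -35, 22] -> [-52, -31, -46, -27, 0, -29, -16, -48, -41, 16] -> [52, 31, 46, 27, 0, 29, 16, 48, 41, -16] -> 52
  [-14, 8, 42, -21, 50, 21, 22, -11] -> [-20, 2, 36, -27, 44, 15, 16, -17] -> [20, -2, -36, 27, -44, -15, -16, 17] -> 27
  [-1, 40, 31, 39, -35, -35, -46] -> [-7, 34, 25, 33, -41, -41, -52] -> [7, -34, -25, -33, 41, 41, 52] -> 52
  [21, 46, -34, -43, -45, 10, -10] -> [15, 40, -40, -49, -51, 4, -16] -> [-15, -40, 40, 49, 51, -4, 16] -> 51
  [-19, 40, -49] -> [-25, 34, -55] -> [25, -34, 55] -> 55
  [-3, -47, 29, -47, 10, -26, 41] -> [-9, -53, 23, -53, 4, -32, 35] -> [9, 53, -23, 53, -4, 32, -35] -> 53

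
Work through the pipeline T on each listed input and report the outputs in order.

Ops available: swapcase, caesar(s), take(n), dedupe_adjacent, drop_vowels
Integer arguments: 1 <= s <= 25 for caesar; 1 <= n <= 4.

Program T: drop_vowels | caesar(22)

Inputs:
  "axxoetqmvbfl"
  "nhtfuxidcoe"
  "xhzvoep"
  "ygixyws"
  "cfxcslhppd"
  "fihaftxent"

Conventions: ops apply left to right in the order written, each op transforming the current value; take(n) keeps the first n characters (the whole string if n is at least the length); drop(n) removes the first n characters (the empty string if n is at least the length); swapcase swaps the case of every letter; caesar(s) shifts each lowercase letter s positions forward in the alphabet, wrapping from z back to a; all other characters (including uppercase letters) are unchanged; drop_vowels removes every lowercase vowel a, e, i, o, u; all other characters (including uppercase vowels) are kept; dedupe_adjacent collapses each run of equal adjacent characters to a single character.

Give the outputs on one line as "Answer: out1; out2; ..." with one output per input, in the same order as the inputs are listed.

"ttpmirxbh"; "jdpbtzy"; "tdvrl"; "uctuso"; "ybtyohdllz"; "bdbptjp"

Execution, op by op:
  "axxoetqmvbfl" -> "xxtqmvbfl" -> "ttpmirxbh"
  "nhtfuxidcoe" -> "nhtfxdc" -> "jdpbtzy"
  "xhzvoep" -> "xhzvp" -> "tdvrl"
  "ygixyws" -> "ygxyws" -> "uctuso"
  "cfxcslhppd" -> "cfxcslhppd" -> "ybtyohdllz"
  "fihaftxent" -> "fhftxnt" -> "bdbptjp"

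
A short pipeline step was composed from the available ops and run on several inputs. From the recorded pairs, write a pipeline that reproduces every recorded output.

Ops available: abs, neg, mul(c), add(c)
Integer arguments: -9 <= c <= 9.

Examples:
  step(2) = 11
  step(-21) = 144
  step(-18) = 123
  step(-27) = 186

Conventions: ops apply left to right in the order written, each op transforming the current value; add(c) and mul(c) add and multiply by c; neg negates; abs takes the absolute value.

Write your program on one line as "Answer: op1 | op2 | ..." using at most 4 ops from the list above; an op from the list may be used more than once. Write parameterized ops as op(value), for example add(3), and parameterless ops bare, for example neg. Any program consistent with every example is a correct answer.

neg | mul(7) | abs | add(-3)

Check, running the answer program on each example:
  2 -> -2 -> -14 -> 14 -> 11
  -21 -> 21 -> 147 -> 147 -> 144
  -18 -> 18 -> 126 -> 126 -> 123
  -27 -> 27 -> 189 -> 189 -> 186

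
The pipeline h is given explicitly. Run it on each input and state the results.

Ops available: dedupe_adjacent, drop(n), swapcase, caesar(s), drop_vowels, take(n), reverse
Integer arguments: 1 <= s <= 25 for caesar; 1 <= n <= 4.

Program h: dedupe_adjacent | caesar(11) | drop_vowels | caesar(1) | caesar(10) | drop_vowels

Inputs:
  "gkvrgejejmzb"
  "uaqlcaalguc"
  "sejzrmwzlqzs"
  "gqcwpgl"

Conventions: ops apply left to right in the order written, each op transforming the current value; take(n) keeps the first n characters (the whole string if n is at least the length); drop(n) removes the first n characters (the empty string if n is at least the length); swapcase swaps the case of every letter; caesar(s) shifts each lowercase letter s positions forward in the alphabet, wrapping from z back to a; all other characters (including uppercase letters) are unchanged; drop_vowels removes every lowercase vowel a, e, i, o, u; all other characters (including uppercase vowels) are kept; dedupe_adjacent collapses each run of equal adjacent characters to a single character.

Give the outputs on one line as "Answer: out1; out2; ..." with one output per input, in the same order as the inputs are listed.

Execution, op by op:
  "gkvrgejejmzb" -> "gkvrgejejmzb" -> "rvgcrpupuxkm" -> "rvgcrppxkm" -> "swhdsqqyln" -> "cgrncaaivx" -> "cgrncvx"
  "uaqlcaalguc" -> "uaqlcalguc" -> "flbwnlwrfn" -> "flbwnlwrfn" -> "gmcxomxsgo" -> "qwmhywhcqy" -> "qwmhywhcqy"
  "sejzrmwzlqzs" -> "sejzrmwzlqzs" -> "dpukcxhkwbkd" -> "dpkcxhkwbkd" -> "eqldyilxcle" -> "oavnisvhmvo" -> "vnsvhmv"
  "gqcwpgl" -> "gqcwpgl" -> "rbnharw" -> "rbnhrw" -> "scoisx" -> "cmysch" -> "cmysch"

"cgrncvx"; "qwmhywhcqy"; "vnsvhmv"; "cmysch"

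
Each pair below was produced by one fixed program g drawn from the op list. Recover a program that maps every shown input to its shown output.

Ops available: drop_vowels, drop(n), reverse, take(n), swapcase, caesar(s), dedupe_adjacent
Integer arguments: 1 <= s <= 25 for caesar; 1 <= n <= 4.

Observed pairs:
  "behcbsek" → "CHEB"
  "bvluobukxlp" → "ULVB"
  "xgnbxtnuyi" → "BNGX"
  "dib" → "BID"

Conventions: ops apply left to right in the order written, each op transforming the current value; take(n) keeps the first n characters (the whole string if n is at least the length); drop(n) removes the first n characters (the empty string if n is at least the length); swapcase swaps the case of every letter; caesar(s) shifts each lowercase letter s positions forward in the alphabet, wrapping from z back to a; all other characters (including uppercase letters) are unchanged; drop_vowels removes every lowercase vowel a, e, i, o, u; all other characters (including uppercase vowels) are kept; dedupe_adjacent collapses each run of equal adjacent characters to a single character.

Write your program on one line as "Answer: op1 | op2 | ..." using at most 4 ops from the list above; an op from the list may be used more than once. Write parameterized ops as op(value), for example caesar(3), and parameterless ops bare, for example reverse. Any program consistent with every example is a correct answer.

swapcase | take(4) | reverse

Check, running the answer program on each example:
  "behcbsek" -> "BEHCBSEK" -> "BEHC" -> "CHEB"
  "bvluobukxlp" -> "BVLUOBUKXLP" -> "BVLU" -> "ULVB"
  "xgnbxtnuyi" -> "XGNBXTNUYI" -> "XGNB" -> "BNGX"
  "dib" -> "DIB" -> "DIB" -> "BID"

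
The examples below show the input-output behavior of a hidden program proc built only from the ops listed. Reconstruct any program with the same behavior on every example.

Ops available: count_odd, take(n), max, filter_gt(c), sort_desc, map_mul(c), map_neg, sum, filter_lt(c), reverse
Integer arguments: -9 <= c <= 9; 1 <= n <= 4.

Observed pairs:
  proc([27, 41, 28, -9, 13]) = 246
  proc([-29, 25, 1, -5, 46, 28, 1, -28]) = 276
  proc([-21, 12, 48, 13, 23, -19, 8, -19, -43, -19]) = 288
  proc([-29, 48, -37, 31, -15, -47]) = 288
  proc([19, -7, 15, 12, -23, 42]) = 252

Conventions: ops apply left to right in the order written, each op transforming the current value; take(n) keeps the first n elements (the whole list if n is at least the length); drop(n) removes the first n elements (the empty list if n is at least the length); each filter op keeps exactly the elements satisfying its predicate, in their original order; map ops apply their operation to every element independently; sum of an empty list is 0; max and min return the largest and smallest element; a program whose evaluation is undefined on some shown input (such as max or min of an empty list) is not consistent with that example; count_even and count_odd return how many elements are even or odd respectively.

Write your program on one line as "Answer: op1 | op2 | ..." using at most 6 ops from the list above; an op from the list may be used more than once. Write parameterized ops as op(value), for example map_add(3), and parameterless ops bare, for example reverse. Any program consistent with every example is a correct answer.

sort_desc | take(4) | map_neg | reverse | map_mul(-6) | max

Check, running the answer program on each example:
  [27, 41, 28, -9, 13] -> [41, 28, 27, 13, -9] -> [41, 28, 27, 13] -> [-41, -28, -27, -13] -> [-13, -27, -28, -41] -> [78, 162, 168, 246] -> 246
  [-29, 25, 1, -5, 46, 28, 1, -28] -> [46, 28, 25, 1, 1, -5, -28, -29] -> [46, 28, 25, 1] -> [-46, -28, -25, -1] -> [-1, -25, -28, -46] -> [6, 150, 168, 276] -> 276
  [-21, 12, 48, 13, 23, -19, 8, -19, -43, -19] -> [48, 23, 13, 12, 8, -19, -19, -19, -21, -43] -> [48, 23, 13, 12] -> [-48, -23, -13, -12] -> [-12, -13, -23, -48] -> [72, 78, 138, 288] -> 288
  [-29, 48, -37, 31, -15, -47] -> [48, 31, -15, -29, -37, -47] -> [48, 31, -15, -29] -> [-48, -31, 15, 29] -> [29, 15, -31, -48] -> [-174, -90, 186, 288] -> 288
  [19, -7, 15, 12, -23, 42] -> [42, 19, 15, 12, -7, -23] -> [42, 19, 15, 12] -> [-42, -19, -15, -12] -> [-12, -15, -19, -42] -> [72, 90, 114, 252] -> 252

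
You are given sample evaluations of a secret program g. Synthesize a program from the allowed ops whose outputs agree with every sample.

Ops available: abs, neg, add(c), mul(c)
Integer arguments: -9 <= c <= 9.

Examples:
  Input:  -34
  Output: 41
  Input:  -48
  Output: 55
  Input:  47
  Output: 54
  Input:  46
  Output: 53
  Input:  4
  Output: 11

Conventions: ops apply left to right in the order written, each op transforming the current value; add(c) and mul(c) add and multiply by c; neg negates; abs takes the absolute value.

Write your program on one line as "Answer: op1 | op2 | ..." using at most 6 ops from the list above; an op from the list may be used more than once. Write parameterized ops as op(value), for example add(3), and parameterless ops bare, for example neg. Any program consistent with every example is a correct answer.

neg | abs | mul(-1) | add(-6) | neg | add(1)

Check, running the answer program on each example:
  -34 -> 34 -> 34 -> -34 -> -40 -> 40 -> 41
  -48 -> 48 -> 48 -> -48 -> -54 -> 54 -> 55
  47 -> -47 -> 47 -> -47 -> -53 -> 53 -> 54
  46 -> -46 -> 46 -> -46 -> -52 -> 52 -> 53
  4 -> -4 -> 4 -> -4 -> -10 -> 10 -> 11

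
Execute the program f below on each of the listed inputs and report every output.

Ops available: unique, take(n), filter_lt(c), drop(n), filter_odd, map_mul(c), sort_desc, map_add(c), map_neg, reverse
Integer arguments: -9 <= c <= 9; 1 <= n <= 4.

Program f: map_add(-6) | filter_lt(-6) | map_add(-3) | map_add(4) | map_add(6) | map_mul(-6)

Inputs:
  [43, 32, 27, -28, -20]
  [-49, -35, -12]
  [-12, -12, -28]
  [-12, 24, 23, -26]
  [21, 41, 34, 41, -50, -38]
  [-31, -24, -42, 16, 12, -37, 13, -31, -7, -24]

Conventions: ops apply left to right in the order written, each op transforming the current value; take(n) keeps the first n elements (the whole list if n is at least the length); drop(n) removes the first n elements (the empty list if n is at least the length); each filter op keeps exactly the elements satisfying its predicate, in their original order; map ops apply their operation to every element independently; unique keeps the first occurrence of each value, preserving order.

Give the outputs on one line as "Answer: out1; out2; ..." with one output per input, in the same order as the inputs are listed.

[162, 114]; [288, 204, 66]; [66, 66, 162]; [66, 150]; [294, 222]; [180, 138, 246, 216, 180, 36, 138]

Execution, op by op:
  [43, 32, 27, -28, -20] -> [37, 26, 21, -34, -26] -> [-34, -26] -> [-37, -29] -> [-33, -25] -> [-27, -19] -> [162, 114]
  [-49, -35, -12] -> [-55, -41, -18] -> [-55, -41, -18] -> [-58, -44, -21] -> [-54, -40, -17] -> [-48, -34, -11] -> [288, 204, 66]
  [-12, -12, -28] -> [-18, -18, -34] -> [-18, -18, -34] -> [-21, -21, -37] -> [-17, -17, -33] -> [-11, -11, -27] -> [66, 66, 162]
  [-12, 24, 23, -26] -> [-18, 18, 17, -32] -> [-18, -32] -> [-21, -35] -> [-17, -31] -> [-11, -25] -> [66, 150]
  [21, 41, 34, 41, -50, -38] -> [15, 35, 28, 35, -56, -44] -> [-56, -44] -> [-59, -47] -> [-55, -43] -> [-49, -37] -> [294, 222]
  [-31, -24, -42, 16, 12, -37, 13, -31, -7, -24] -> [-37, -30, -48, 10, 6, -43, 7, -37, -13, -30] -> [-37, -30, -48, -43, -37, -13, -30] -> [-40, -33, -51, -46, -40, -16, -33] -> [-36, -29, -47, -42, -36, -12, -29] -> [-30, -23, -41, -36, -30, -6, -23] -> [180, 138, 246, 216, 180, 36, 138]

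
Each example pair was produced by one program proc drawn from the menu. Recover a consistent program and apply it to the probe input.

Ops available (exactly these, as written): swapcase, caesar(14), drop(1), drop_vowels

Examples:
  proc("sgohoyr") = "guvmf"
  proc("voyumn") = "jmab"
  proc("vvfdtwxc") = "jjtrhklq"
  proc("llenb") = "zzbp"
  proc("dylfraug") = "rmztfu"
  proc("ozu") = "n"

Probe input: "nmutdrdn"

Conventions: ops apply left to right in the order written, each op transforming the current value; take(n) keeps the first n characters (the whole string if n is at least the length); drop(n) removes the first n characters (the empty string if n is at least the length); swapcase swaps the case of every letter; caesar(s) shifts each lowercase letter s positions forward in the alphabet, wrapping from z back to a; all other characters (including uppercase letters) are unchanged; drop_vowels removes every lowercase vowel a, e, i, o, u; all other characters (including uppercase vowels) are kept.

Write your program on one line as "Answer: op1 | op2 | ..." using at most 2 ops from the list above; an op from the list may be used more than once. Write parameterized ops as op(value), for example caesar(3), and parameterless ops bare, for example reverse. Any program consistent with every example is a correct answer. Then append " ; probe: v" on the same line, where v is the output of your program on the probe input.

drop_vowels | caesar(14) ; probe: "bahrfrb"

Check, running the answer program on each example:
  "sgohoyr" -> "sghyr" -> "guvmf"
  "voyumn" -> "vymn" -> "jmab"
  "vvfdtwxc" -> "vvfdtwxc" -> "jjtrhklq"
  "llenb" -> "llnb" -> "zzbp"
  "dylfraug" -> "dylfrg" -> "rmztfu"
  "ozu" -> "z" -> "n"
  probe: "nmutdrdn" -> "nmtdrdn" -> "bahrfrb"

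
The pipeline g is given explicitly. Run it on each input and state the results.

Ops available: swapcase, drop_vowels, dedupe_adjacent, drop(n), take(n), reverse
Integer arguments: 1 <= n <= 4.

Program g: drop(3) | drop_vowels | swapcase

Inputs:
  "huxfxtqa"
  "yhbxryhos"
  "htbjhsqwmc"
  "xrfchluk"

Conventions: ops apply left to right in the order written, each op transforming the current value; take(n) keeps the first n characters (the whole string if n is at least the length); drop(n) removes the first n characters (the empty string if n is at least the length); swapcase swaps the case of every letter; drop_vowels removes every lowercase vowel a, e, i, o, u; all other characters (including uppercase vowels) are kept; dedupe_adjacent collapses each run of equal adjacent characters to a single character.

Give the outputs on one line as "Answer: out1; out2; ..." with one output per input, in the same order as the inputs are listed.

"FXTQ"; "XRYHS"; "JHSQWMC"; "CHLK"

Execution, op by op:
  "huxfxtqa" -> "fxtqa" -> "fxtq" -> "FXTQ"
  "yhbxryhos" -> "xryhos" -> "xryhs" -> "XRYHS"
  "htbjhsqwmc" -> "jhsqwmc" -> "jhsqwmc" -> "JHSQWMC"
  "xrfchluk" -> "chluk" -> "chlk" -> "CHLK"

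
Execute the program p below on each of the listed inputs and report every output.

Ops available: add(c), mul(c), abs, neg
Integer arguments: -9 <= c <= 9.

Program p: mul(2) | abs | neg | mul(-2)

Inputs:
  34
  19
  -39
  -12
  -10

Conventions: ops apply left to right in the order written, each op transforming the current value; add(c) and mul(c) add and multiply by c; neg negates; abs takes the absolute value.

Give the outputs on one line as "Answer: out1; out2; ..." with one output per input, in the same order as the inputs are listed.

136; 76; 156; 48; 40

Execution, op by op:
  34 -> 68 -> 68 -> -68 -> 136
  19 -> 38 -> 38 -> -38 -> 76
  -39 -> -78 -> 78 -> -78 -> 156
  -12 -> -24 -> 24 -> -24 -> 48
  -10 -> -20 -> 20 -> -20 -> 40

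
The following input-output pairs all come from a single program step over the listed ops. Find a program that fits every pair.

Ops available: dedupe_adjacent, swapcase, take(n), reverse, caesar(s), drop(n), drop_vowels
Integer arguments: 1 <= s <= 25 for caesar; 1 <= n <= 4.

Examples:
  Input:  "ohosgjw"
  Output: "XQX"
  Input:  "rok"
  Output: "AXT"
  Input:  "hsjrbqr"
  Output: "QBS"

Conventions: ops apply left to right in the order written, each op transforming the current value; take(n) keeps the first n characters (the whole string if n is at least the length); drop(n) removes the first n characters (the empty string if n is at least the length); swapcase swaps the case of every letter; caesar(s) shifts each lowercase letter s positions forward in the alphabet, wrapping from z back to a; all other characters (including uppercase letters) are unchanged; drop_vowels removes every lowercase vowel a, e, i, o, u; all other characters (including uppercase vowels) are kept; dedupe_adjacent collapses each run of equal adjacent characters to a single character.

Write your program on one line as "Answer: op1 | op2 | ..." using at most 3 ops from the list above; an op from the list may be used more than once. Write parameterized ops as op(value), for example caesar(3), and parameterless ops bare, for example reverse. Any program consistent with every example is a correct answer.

take(3) | caesar(9) | swapcase

Check, running the answer program on each example:
  "ohosgjw" -> "oho" -> "xqx" -> "XQX"
  "rok" -> "rok" -> "axt" -> "AXT"
  "hsjrbqr" -> "hsj" -> "qbs" -> "QBS"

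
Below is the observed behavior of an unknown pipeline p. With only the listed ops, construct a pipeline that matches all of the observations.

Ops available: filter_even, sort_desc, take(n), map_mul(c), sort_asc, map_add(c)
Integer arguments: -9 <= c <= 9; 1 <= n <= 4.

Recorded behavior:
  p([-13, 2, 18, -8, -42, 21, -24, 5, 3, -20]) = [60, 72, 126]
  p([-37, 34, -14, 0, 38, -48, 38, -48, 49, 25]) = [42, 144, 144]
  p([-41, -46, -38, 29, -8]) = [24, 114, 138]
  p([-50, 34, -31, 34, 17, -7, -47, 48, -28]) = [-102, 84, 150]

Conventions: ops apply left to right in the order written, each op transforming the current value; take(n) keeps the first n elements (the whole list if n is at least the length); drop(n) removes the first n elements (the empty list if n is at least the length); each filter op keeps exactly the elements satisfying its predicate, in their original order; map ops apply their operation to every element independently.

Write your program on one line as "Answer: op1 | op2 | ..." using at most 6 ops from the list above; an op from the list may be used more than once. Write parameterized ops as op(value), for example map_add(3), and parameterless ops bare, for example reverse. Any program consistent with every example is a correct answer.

sort_asc | map_mul(-3) | filter_even | take(3) | sort_asc

Check, running the answer program on each example:
  [-13, 2, 18, -8, -42, 21, -24, 5, 3, -20] -> [-42, -24, -20, -13, -8, 2, 3, 5, 18, 21] -> [126, 72, 60, 39, 24, -6, -9, -15, -54, -63] -> [126, 72, 60, 24, -6, -54] -> [126, 72, 60] -> [60, 72, 126]
  [-37, 34, -14, 0, 38, -48, 38, -48, 49, 25] -> [-48, -48, -37, -14, 0, 25, 34, 38, 38, 49] -> [144, 144, 111, 42, 0, -75, -102, -114, -114, -147] -> [144, 144, 42, 0, -102, -114, -114] -> [144, 144, 42] -> [42, 144, 144]
  [-41, -46, -38, 29, -8] -> [-46, -41, -38, -8, 29] -> [138, 123, 114, 24, -87] -> [138, 114, 24] -> [138, 114, 24] -> [24, 114, 138]
  [-50, 34, -31, 34, 17, -7, -47, 48, -28] -> [-50, -47, -31, -28, -7, 17, 34, 34, 48] -> [150, 141, 93, 84, 21, -51, -102, -102, -144] -> [150, 84, -102, -102, -144] -> [150, 84, -102] -> [-102, 84, 150]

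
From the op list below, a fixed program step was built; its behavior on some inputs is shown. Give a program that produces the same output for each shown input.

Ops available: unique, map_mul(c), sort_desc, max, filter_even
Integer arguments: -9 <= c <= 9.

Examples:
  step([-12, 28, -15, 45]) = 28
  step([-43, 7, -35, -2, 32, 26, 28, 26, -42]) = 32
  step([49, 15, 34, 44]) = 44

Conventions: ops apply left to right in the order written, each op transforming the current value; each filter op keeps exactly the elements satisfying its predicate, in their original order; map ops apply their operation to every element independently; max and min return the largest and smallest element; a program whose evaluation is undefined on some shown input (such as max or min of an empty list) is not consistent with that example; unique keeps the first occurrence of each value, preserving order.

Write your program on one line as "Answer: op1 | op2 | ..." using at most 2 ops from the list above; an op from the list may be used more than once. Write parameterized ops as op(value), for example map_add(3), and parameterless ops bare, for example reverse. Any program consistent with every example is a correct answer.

filter_even | max

Check, running the answer program on each example:
  [-12, 28, -15, 45] -> [-12, 28] -> 28
  [-43, 7, -35, -2, 32, 26, 28, 26, -42] -> [-2, 32, 26, 28, 26, -42] -> 32
  [49, 15, 34, 44] -> [34, 44] -> 44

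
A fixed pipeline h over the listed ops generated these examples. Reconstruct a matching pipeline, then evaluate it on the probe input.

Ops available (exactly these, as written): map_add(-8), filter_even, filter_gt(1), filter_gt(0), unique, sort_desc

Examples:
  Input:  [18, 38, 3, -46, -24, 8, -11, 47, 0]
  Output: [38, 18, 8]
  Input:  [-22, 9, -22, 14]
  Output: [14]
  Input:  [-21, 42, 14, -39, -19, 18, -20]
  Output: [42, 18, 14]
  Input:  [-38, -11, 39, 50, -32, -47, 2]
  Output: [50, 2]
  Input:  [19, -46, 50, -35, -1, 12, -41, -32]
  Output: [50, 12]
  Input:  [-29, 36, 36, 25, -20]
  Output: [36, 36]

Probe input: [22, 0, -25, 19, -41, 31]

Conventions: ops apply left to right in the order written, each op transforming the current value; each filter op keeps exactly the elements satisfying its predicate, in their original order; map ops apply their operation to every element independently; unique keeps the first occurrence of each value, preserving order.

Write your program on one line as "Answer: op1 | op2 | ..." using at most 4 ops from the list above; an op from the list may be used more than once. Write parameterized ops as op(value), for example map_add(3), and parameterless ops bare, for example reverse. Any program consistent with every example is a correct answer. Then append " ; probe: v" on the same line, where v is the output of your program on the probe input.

filter_even | filter_gt(0) | sort_desc ; probe: [22]

Check, running the answer program on each example:
  [18, 38, 3, -46, -24, 8, -11, 47, 0] -> [18, 38, -46, -24, 8, 0] -> [18, 38, 8] -> [38, 18, 8]
  [-22, 9, -22, 14] -> [-22, -22, 14] -> [14] -> [14]
  [-21, 42, 14, -39, -19, 18, -20] -> [42, 14, 18, -20] -> [42, 14, 18] -> [42, 18, 14]
  [-38, -11, 39, 50, -32, -47, 2] -> [-38, 50, -32, 2] -> [50, 2] -> [50, 2]
  [19, -46, 50, -35, -1, 12, -41, -32] -> [-46, 50, 12, -32] -> [50, 12] -> [50, 12]
  [-29, 36, 36, 25, -20] -> [36, 36, -20] -> [36, 36] -> [36, 36]
  probe: [22, 0, -25, 19, -41, 31] -> [22, 0] -> [22] -> [22]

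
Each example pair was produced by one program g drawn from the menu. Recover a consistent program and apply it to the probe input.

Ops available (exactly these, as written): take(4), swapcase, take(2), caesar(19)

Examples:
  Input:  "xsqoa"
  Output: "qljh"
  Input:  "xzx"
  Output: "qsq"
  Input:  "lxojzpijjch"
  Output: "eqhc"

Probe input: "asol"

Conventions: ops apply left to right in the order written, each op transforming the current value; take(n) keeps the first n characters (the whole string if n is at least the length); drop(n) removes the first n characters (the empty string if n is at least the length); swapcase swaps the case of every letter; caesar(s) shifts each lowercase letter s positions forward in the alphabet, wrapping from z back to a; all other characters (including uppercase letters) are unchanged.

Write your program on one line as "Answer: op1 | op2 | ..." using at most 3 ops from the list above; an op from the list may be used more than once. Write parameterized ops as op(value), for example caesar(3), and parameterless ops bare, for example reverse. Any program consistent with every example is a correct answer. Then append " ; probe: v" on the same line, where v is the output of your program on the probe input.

take(4) | caesar(19) ; probe: "tlhe"

Check, running the answer program on each example:
  "xsqoa" -> "xsqo" -> "qljh"
  "xzx" -> "xzx" -> "qsq"
  "lxojzpijjch" -> "lxoj" -> "eqhc"
  probe: "asol" -> "asol" -> "tlhe"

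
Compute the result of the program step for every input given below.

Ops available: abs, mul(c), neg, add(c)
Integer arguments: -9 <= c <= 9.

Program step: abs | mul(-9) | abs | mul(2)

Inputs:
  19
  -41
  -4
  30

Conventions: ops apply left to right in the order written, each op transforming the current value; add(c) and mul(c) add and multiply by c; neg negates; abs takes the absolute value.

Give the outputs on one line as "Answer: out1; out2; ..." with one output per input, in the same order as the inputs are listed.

342; 738; 72; 540

Execution, op by op:
  19 -> 19 -> -171 -> 171 -> 342
  -41 -> 41 -> -369 -> 369 -> 738
  -4 -> 4 -> -36 -> 36 -> 72
  30 -> 30 -> -270 -> 270 -> 540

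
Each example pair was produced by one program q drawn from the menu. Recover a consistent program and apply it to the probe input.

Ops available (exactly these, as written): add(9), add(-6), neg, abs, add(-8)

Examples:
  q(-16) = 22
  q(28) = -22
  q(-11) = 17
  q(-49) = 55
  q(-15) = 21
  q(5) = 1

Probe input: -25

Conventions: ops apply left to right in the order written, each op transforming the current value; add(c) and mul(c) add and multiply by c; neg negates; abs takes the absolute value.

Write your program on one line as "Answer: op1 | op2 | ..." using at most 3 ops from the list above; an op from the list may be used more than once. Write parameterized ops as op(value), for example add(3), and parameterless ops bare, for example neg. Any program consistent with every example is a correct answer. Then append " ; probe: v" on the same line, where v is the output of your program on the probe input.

add(-6) | neg ; probe: 31

Check, running the answer program on each example:
  -16 -> -22 -> 22
  28 -> 22 -> -22
  -11 -> -17 -> 17
  -49 -> -55 -> 55
  -15 -> -21 -> 21
  5 -> -1 -> 1
  probe: -25 -> -31 -> 31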